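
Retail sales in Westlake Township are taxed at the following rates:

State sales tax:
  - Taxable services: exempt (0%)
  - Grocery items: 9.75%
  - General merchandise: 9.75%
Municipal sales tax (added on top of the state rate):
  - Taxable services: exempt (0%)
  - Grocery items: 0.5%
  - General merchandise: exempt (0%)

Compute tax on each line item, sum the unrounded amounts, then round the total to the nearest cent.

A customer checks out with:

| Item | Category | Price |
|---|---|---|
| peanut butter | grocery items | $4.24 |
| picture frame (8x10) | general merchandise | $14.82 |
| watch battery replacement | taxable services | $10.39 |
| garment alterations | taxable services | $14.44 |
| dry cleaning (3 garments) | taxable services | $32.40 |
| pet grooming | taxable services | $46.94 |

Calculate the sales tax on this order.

$1.88

Peanut butter $4.24: grocery items → 9.75% + 0.5% municipal = 10.25% → $0.4346
Picture frame (8x10) $14.82: general merchandise → 9.75% + 0% municipal = 9.75% → $1.44495
Watch battery replacement $10.39: taxable services → 0% + 0% municipal = 0% → $0.00
Garment alterations $14.44: taxable services → 0% + 0% municipal = 0% → $0.00
Dry cleaning (3 garments) $32.40: taxable services → 0% + 0% municipal = 0% → $0.00
Pet grooming $46.94: taxable services → 0% + 0% municipal = 0% → $0.00
Unrounded tax sum = $1.87955 → $1.88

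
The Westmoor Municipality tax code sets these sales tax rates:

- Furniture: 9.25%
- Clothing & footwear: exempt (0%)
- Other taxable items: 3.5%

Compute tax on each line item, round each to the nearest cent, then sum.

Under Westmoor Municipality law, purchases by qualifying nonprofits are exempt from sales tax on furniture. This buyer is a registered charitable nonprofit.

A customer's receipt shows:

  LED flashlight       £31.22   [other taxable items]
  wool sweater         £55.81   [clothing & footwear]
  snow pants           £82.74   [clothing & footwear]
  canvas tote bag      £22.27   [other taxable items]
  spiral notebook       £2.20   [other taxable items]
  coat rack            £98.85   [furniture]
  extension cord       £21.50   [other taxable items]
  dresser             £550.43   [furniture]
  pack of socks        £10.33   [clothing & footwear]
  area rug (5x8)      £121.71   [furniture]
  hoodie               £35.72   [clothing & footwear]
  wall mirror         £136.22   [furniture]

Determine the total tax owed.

£2.70

LED flashlight £31.22: other taxable items → 3.5% → £1.09
Wool sweater £55.81: clothing & footwear → 0% → £0.00
Snow pants £82.74: clothing & footwear → 0% → £0.00
Canvas tote bag £22.27: other taxable items → 3.5% → £0.78
Spiral notebook £2.20: other taxable items → 3.5% → £0.08
Coat rack £98.85: furniture, buyer-exempt → 0% → £0.00
Extension cord £21.50: other taxable items → 3.5% → £0.75
Dresser £550.43: furniture, buyer-exempt → 0% → £0.00
Pack of socks £10.33: clothing & footwear → 0% → £0.00
Area rug (5x8) £121.71: furniture, buyer-exempt → 0% → £0.00
Hoodie £35.72: clothing & footwear → 0% → £0.00
Wall mirror £136.22: furniture, buyer-exempt → 0% → £0.00
Total tax = £1.09 + £0.78 + £0.08 + £0.75 = £2.70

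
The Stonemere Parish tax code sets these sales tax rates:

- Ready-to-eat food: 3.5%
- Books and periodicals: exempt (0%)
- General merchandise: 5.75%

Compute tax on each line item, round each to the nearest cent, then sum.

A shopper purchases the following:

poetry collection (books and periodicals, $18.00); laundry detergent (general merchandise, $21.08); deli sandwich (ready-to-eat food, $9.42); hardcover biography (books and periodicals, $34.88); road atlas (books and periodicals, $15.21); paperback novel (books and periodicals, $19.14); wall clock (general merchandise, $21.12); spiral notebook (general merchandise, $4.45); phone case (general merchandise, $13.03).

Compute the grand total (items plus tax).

Poetry collection $18.00: books and periodicals → 0% → $0.00
Laundry detergent $21.08: general merchandise → 5.75% → $1.21
Deli sandwich $9.42: ready-to-eat food → 3.5% → $0.33
Hardcover biography $34.88: books and periodicals → 0% → $0.00
Road atlas $15.21: books and periodicals → 0% → $0.00
Paperback novel $19.14: books and periodicals → 0% → $0.00
Wall clock $21.12: general merchandise → 5.75% → $1.21
Spiral notebook $4.45: general merchandise → 5.75% → $0.26
Phone case $13.03: general merchandise → 5.75% → $0.75
Subtotal = $156.33; tax = $3.76; total due = $160.09

$160.09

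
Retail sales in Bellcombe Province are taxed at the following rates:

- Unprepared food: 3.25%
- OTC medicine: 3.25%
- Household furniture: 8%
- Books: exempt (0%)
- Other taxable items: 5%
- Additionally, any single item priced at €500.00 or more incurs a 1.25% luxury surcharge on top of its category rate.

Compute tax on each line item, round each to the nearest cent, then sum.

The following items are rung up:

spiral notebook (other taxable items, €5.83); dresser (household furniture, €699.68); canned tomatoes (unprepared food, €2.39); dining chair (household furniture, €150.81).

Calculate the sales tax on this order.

€77.15

Spiral notebook €5.83: other taxable items → 5% → €0.29
Dresser €699.68: household furniture → 8% + 1.25% surcharge = 9.25% → €64.72
Canned tomatoes €2.39: unprepared food → 3.25% → €0.08
Dining chair €150.81: household furniture → 8% → €12.06
Total tax = €0.29 + €64.72 + €0.08 + €12.06 = €77.15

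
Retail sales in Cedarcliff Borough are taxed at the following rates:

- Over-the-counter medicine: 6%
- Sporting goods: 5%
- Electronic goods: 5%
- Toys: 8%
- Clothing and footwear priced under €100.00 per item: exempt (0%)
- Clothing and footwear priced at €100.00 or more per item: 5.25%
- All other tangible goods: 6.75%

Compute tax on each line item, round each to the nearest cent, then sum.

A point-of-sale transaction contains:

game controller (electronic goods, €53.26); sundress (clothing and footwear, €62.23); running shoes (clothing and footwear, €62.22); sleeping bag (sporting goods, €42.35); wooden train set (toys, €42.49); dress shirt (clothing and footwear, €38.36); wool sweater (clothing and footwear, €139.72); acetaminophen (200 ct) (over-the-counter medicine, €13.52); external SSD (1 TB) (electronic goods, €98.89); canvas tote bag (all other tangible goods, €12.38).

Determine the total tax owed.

€22.11

Game controller €53.26: electronic goods → 5% → €2.66
Sundress €62.23: clothing and footwear, under €100.00 → 0% → €0.00
Running shoes €62.22: clothing and footwear, under €100.00 → 0% → €0.00
Sleeping bag €42.35: sporting goods → 5% → €2.12
Wooden train set €42.49: toys → 8% → €3.40
Dress shirt €38.36: clothing and footwear, under €100.00 → 0% → €0.00
Wool sweater €139.72: clothing and footwear, €100.00 or more → 5.25% → €7.34
Acetaminophen (200 ct) €13.52: over-the-counter medicine → 6% → €0.81
External SSD (1 TB) €98.89: electronic goods → 5% → €4.94
Canvas tote bag €12.38: all other tangible goods → 6.75% → €0.84
Total tax = €2.66 + €2.12 + €3.40 + €7.34 + €0.81 + €4.94 + €0.84 = €22.11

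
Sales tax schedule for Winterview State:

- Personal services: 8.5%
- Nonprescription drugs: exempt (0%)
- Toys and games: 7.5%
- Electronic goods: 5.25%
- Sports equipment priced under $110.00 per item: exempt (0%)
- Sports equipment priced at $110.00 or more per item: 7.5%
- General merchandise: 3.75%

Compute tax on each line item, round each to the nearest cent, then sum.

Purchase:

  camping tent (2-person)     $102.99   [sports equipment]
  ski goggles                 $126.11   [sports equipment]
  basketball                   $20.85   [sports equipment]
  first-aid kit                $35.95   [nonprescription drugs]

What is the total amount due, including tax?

$295.36

Camping tent (2-person) $102.99: sports equipment, under $110.00 → 0% → $0.00
Ski goggles $126.11: sports equipment, $110.00 or more → 7.5% → $9.46
Basketball $20.85: sports equipment, under $110.00 → 0% → $0.00
First-aid kit $35.95: nonprescription drugs → 0% → $0.00
Subtotal = $285.90; tax = $9.46; total due = $295.36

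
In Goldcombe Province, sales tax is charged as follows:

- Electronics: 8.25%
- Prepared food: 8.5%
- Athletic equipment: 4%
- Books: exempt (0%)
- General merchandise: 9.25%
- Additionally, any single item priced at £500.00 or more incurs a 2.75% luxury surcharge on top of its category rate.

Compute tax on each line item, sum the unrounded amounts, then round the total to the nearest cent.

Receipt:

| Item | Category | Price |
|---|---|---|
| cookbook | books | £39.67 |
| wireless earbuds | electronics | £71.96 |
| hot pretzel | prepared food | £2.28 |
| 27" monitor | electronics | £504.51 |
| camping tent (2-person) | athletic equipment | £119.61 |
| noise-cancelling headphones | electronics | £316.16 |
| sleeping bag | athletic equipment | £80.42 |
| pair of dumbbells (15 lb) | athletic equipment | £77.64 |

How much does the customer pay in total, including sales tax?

Cookbook £39.67: books → 0% → £0.00
Wireless earbuds £71.96: electronics → 8.25% → £5.9367
Hot pretzel £2.28: prepared food → 8.5% → £0.1938
27" monitor £504.51: electronics → 8.25% + 2.75% surcharge = 11% → £55.4961
Camping tent (2-person) £119.61: athletic equipment → 4% → £4.7844
Noise-cancelling headphones £316.16: electronics → 8.25% → £26.0832
Sleeping bag £80.42: athletic equipment → 4% → £3.2168
Pair of dumbbells (15 lb) £77.64: athletic equipment → 4% → £3.1056
Subtotal = £1212.25; unrounded tax = £98.8166 → £98.82; total due = £1311.07

£1311.07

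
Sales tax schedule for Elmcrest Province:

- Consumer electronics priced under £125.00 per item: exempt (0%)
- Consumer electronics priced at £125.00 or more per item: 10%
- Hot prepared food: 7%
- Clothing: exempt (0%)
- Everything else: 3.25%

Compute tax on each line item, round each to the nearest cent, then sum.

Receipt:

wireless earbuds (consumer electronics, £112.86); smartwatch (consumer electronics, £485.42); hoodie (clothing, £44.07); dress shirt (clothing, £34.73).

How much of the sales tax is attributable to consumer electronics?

Wireless earbuds £112.86: consumer electronics, under £125.00 → 0% → £0.00
Smartwatch £485.42: consumer electronics, £125.00 or more → 10% → £48.54
Tax on consumer electronics = £0.00 + £48.54 = £48.54

£48.54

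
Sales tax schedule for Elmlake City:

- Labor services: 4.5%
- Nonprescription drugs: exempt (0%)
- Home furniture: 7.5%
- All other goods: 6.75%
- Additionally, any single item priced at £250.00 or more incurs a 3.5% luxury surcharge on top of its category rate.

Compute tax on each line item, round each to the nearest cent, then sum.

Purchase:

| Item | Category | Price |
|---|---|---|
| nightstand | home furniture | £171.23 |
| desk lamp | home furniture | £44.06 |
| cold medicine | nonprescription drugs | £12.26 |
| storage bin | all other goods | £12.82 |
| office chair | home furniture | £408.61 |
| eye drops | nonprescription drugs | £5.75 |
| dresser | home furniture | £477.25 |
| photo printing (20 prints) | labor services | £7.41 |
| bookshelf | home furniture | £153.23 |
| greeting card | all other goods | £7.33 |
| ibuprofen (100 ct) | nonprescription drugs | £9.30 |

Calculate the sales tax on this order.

Nightstand £171.23: home furniture → 7.5% → £12.84
Desk lamp £44.06: home furniture → 7.5% → £3.30
Cold medicine £12.26: nonprescription drugs → 0% → £0.00
Storage bin £12.82: all other goods → 6.75% → £0.87
Office chair £408.61: home furniture → 7.5% + 3.5% surcharge = 11% → £44.95
Eye drops £5.75: nonprescription drugs → 0% → £0.00
Dresser £477.25: home furniture → 7.5% + 3.5% surcharge = 11% → £52.50
Photo printing (20 prints) £7.41: labor services → 4.5% → £0.33
Bookshelf £153.23: home furniture → 7.5% → £11.49
Greeting card £7.33: all other goods → 6.75% → £0.49
Ibuprofen (100 ct) £9.30: nonprescription drugs → 0% → £0.00
Total tax = £12.84 + £3.30 + £0.87 + £44.95 + £52.50 + £0.33 + £11.49 + £0.49 = £126.77

£126.77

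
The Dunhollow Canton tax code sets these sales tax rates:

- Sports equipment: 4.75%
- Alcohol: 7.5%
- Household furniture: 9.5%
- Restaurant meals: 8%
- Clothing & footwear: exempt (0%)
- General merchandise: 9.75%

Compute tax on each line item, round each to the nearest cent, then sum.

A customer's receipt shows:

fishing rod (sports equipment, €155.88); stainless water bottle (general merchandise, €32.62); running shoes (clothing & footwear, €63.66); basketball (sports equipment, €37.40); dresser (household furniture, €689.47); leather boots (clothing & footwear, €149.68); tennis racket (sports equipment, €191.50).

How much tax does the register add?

Fishing rod €155.88: sports equipment → 4.75% → €7.40
Stainless water bottle €32.62: general merchandise → 9.75% → €3.18
Running shoes €63.66: clothing & footwear → 0% → €0.00
Basketball €37.40: sports equipment → 4.75% → €1.78
Dresser €689.47: household furniture → 9.5% → €65.50
Leather boots €149.68: clothing & footwear → 0% → €0.00
Tennis racket €191.50: sports equipment → 4.75% → €9.10
Total tax = €7.40 + €3.18 + €1.78 + €65.50 + €9.10 = €86.96

€86.96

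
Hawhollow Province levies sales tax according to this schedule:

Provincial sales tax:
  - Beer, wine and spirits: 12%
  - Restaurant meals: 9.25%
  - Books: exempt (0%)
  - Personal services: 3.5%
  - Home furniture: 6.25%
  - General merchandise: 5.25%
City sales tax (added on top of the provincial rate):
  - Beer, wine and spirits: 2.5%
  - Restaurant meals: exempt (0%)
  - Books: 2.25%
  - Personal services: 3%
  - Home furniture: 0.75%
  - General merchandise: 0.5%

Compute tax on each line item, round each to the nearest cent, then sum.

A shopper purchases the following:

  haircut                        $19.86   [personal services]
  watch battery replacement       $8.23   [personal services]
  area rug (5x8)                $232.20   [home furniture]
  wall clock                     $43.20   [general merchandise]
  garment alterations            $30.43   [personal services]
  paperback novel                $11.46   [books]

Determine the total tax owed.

Haircut $19.86: personal services → 3.5% + 3% city = 6.5% → $1.29
Watch battery replacement $8.23: personal services → 3.5% + 3% city = 6.5% → $0.53
Area rug (5x8) $232.20: home furniture → 6.25% + 0.75% city = 7% → $16.25
Wall clock $43.20: general merchandise → 5.25% + 0.5% city = 5.75% → $2.48
Garment alterations $30.43: personal services → 3.5% + 3% city = 6.5% → $1.98
Paperback novel $11.46: books → 0% + 2.25% city = 2.25% → $0.26
Total tax = $1.29 + $0.53 + $16.25 + $2.48 + $1.98 + $0.26 = $22.79

$22.79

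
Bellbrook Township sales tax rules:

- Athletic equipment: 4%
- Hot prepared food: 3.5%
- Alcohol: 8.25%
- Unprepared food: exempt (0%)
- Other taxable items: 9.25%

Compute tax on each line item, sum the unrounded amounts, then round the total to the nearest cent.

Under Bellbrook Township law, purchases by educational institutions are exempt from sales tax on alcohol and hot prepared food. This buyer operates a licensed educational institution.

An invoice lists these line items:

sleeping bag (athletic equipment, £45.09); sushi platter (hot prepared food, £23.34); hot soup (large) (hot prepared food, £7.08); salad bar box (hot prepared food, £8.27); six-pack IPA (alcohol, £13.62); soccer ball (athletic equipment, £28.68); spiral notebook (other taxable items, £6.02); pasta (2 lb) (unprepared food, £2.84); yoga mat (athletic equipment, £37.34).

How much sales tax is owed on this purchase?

Sleeping bag £45.09: athletic equipment → 4% → £1.8036
Sushi platter £23.34: hot prepared food, buyer-exempt → 0% → £0.00
Hot soup (large) £7.08: hot prepared food, buyer-exempt → 0% → £0.00
Salad bar box £8.27: hot prepared food, buyer-exempt → 0% → £0.00
Six-pack IPA £13.62: alcohol, buyer-exempt → 0% → £0.00
Soccer ball £28.68: athletic equipment → 4% → £1.1472
Spiral notebook £6.02: other taxable items → 9.25% → £0.55685
Pasta (2 lb) £2.84: unprepared food → 0% → £0.00
Yoga mat £37.34: athletic equipment → 4% → £1.4936
Unrounded tax sum = £5.00125 → £5.00

£5.00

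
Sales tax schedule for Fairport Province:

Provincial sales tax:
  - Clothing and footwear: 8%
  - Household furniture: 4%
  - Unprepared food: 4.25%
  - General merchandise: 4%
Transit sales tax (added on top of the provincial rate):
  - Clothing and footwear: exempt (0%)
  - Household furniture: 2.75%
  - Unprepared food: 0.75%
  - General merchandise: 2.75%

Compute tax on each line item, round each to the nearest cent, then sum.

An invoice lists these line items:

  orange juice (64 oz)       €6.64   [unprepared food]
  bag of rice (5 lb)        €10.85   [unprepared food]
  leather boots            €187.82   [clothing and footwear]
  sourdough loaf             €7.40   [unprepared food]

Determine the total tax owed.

€16.27

Orange juice (64 oz) €6.64: unprepared food → 4.25% + 0.75% transit = 5% → €0.33
Bag of rice (5 lb) €10.85: unprepared food → 4.25% + 0.75% transit = 5% → €0.54
Leather boots €187.82: clothing and footwear → 8% + 0% transit = 8% → €15.03
Sourdough loaf €7.40: unprepared food → 4.25% + 0.75% transit = 5% → €0.37
Total tax = €0.33 + €0.54 + €15.03 + €0.37 = €16.27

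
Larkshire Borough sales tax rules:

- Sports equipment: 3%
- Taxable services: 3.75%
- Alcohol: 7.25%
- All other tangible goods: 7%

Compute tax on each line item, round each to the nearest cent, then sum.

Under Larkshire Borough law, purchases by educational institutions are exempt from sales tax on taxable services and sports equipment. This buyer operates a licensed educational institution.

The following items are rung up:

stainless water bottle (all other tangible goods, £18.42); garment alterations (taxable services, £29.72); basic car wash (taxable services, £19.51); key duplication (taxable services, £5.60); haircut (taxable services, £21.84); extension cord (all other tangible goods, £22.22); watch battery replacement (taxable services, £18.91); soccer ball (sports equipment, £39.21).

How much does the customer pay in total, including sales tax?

Stainless water bottle £18.42: all other tangible goods → 7% → £1.29
Garment alterations £29.72: taxable services, buyer-exempt → 0% → £0.00
Basic car wash £19.51: taxable services, buyer-exempt → 0% → £0.00
Key duplication £5.60: taxable services, buyer-exempt → 0% → £0.00
Haircut £21.84: taxable services, buyer-exempt → 0% → £0.00
Extension cord £22.22: all other tangible goods → 7% → £1.56
Watch battery replacement £18.91: taxable services, buyer-exempt → 0% → £0.00
Soccer ball £39.21: sports equipment, buyer-exempt → 0% → £0.00
Subtotal = £175.43; tax = £2.85; total due = £178.28

£178.28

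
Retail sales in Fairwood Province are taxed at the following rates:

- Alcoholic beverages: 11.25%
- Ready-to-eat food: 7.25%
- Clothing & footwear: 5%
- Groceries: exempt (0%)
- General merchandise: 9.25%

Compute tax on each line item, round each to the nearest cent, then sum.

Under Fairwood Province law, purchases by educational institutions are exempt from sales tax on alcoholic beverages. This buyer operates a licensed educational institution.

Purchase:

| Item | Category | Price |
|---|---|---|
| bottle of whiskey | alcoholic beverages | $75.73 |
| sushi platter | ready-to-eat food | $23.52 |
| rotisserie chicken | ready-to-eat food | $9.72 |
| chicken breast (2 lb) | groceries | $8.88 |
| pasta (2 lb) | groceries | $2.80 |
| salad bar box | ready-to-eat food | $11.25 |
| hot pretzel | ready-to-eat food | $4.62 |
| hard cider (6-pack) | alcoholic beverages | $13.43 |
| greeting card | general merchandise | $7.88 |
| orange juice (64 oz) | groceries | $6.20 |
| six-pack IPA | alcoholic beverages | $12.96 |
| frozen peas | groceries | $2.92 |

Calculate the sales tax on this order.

$4.29

Bottle of whiskey $75.73: alcoholic beverages, buyer-exempt → 0% → $0.00
Sushi platter $23.52: ready-to-eat food → 7.25% → $1.71
Rotisserie chicken $9.72: ready-to-eat food → 7.25% → $0.70
Chicken breast (2 lb) $8.88: groceries → 0% → $0.00
Pasta (2 lb) $2.80: groceries → 0% → $0.00
Salad bar box $11.25: ready-to-eat food → 7.25% → $0.82
Hot pretzel $4.62: ready-to-eat food → 7.25% → $0.33
Hard cider (6-pack) $13.43: alcoholic beverages, buyer-exempt → 0% → $0.00
Greeting card $7.88: general merchandise → 9.25% → $0.73
Orange juice (64 oz) $6.20: groceries → 0% → $0.00
Six-pack IPA $12.96: alcoholic beverages, buyer-exempt → 0% → $0.00
Frozen peas $2.92: groceries → 0% → $0.00
Total tax = $1.71 + $0.70 + $0.82 + $0.33 + $0.73 = $4.29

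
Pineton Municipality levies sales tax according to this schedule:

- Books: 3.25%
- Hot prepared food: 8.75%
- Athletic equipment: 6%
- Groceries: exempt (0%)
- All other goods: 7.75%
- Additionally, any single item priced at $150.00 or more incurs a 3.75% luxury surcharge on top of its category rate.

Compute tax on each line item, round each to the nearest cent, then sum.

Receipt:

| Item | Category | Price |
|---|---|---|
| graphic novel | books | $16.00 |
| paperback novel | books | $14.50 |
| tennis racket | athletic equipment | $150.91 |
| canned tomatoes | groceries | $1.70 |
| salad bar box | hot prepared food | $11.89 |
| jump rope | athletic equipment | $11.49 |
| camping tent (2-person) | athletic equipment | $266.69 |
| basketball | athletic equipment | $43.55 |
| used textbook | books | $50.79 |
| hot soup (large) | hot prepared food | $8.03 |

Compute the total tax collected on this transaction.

$48.39

Graphic novel $16.00: books → 3.25% → $0.52
Paperback novel $14.50: books → 3.25% → $0.47
Tennis racket $150.91: athletic equipment → 6% + 3.75% surcharge = 9.75% → $14.71
Canned tomatoes $1.70: groceries → 0% → $0.00
Salad bar box $11.89: hot prepared food → 8.75% → $1.04
Jump rope $11.49: athletic equipment → 6% → $0.69
Camping tent (2-person) $266.69: athletic equipment → 6% + 3.75% surcharge = 9.75% → $26.00
Basketball $43.55: athletic equipment → 6% → $2.61
Used textbook $50.79: books → 3.25% → $1.65
Hot soup (large) $8.03: hot prepared food → 8.75% → $0.70
Total tax = $0.52 + $0.47 + $14.71 + $1.04 + $0.69 + $26.00 + $2.61 + $1.65 + $0.70 = $48.39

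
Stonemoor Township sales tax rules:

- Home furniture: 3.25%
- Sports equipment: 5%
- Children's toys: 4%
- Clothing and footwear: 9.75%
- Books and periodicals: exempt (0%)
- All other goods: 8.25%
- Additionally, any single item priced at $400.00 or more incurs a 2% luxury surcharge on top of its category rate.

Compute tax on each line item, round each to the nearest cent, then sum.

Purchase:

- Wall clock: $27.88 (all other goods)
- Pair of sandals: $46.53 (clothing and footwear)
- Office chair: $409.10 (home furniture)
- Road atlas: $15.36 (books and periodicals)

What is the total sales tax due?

$28.32

Wall clock $27.88: all other goods → 8.25% → $2.30
Pair of sandals $46.53: clothing and footwear → 9.75% → $4.54
Office chair $409.10: home furniture → 3.25% + 2% surcharge = 5.25% → $21.48
Road atlas $15.36: books and periodicals → 0% → $0.00
Total tax = $2.30 + $4.54 + $21.48 = $28.32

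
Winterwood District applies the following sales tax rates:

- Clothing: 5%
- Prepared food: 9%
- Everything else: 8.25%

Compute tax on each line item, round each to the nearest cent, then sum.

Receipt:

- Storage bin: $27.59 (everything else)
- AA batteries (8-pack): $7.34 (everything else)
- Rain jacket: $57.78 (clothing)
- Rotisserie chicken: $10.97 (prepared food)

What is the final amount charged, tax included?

Storage bin $27.59: everything else → 8.25% → $2.28
AA batteries (8-pack) $7.34: everything else → 8.25% → $0.61
Rain jacket $57.78: clothing → 5% → $2.89
Rotisserie chicken $10.97: prepared food → 9% → $0.99
Subtotal = $103.68; tax = $6.77; total due = $110.45

$110.45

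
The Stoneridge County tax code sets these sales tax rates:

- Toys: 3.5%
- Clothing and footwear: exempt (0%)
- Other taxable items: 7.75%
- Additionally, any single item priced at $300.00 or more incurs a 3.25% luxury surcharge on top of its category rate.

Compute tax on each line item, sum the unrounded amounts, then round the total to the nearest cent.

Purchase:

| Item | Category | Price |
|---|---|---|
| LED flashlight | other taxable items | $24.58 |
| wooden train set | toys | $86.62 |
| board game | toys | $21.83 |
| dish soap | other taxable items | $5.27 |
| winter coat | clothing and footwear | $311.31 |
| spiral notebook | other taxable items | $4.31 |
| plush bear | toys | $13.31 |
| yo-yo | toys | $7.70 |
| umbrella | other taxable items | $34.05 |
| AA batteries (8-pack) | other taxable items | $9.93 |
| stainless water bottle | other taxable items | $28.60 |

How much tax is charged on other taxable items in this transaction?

$8.27

LED flashlight $24.58: other taxable items → 7.75% → $1.90495
Dish soap $5.27: other taxable items → 7.75% → $0.408425
Spiral notebook $4.31: other taxable items → 7.75% → $0.334025
Umbrella $34.05: other taxable items → 7.75% → $2.638875
AA batteries (8-pack) $9.93: other taxable items → 7.75% → $0.769575
Stainless water bottle $28.60: other taxable items → 7.75% → $2.2165
Tax on other taxable items: unrounded sum = $8.27235 → $8.27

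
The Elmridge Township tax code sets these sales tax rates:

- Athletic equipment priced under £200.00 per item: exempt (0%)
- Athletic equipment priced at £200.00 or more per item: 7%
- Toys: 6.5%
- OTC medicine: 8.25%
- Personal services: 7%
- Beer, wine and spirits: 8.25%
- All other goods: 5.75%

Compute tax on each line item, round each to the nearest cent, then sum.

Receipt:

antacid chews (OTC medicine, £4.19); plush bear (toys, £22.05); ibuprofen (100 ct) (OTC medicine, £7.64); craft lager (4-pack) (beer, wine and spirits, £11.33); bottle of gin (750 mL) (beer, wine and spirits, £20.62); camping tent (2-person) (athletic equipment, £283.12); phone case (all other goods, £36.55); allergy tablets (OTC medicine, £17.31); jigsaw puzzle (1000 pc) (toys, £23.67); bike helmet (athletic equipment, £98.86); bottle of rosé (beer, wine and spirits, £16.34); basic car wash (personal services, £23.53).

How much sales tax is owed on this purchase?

Antacid chews £4.19: OTC medicine → 8.25% → £0.35
Plush bear £22.05: toys → 6.5% → £1.43
Ibuprofen (100 ct) £7.64: OTC medicine → 8.25% → £0.63
Craft lager (4-pack) £11.33: beer, wine and spirits → 8.25% → £0.93
Bottle of gin (750 mL) £20.62: beer, wine and spirits → 8.25% → £1.70
Camping tent (2-person) £283.12: athletic equipment, £200.00 or more → 7% → £19.82
Phone case £36.55: all other goods → 5.75% → £2.10
Allergy tablets £17.31: OTC medicine → 8.25% → £1.43
Jigsaw puzzle (1000 pc) £23.67: toys → 6.5% → £1.54
Bike helmet £98.86: athletic equipment, under £200.00 → 0% → £0.00
Bottle of rosé £16.34: beer, wine and spirits → 8.25% → £1.35
Basic car wash £23.53: personal services → 7% → £1.65
Total tax = £0.35 + £1.43 + £0.63 + £0.93 + £1.70 + £19.82 + £2.10 + £1.43 + £1.54 + £1.35 + £1.65 = £32.93

£32.93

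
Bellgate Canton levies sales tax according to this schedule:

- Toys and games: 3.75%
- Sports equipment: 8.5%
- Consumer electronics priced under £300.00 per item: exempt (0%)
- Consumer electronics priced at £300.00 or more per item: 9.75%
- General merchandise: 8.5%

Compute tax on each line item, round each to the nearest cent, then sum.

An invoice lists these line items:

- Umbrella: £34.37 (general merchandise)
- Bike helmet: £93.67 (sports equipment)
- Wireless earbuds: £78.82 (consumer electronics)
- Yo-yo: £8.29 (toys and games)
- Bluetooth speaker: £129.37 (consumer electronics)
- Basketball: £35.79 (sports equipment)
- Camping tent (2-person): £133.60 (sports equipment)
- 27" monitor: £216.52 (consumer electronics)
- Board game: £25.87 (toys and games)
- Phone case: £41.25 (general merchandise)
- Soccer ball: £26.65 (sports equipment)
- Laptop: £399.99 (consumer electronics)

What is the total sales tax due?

Umbrella £34.37: general merchandise → 8.5% → £2.92
Bike helmet £93.67: sports equipment → 8.5% → £7.96
Wireless earbuds £78.82: consumer electronics, under £300.00 → 0% → £0.00
Yo-yo £8.29: toys and games → 3.75% → £0.31
Bluetooth speaker £129.37: consumer electronics, under £300.00 → 0% → £0.00
Basketball £35.79: sports equipment → 8.5% → £3.04
Camping tent (2-person) £133.60: sports equipment → 8.5% → £11.36
27" monitor £216.52: consumer electronics, under £300.00 → 0% → £0.00
Board game £25.87: toys and games → 3.75% → £0.97
Phone case £41.25: general merchandise → 8.5% → £3.51
Soccer ball £26.65: sports equipment → 8.5% → £2.27
Laptop £399.99: consumer electronics, £300.00 or more → 9.75% → £39.00
Total tax = £2.92 + £7.96 + £0.31 + £3.04 + £11.36 + £0.97 + £3.51 + £2.27 + £39.00 = £71.34

£71.34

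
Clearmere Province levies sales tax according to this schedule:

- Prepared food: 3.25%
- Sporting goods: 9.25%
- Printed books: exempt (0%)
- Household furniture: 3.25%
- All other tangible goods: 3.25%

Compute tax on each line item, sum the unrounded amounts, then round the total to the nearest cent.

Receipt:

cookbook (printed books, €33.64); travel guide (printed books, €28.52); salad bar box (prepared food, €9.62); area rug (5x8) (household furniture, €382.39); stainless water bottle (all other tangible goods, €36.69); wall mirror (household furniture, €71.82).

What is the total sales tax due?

€16.27

Cookbook €33.64: printed books → 0% → €0.00
Travel guide €28.52: printed books → 0% → €0.00
Salad bar box €9.62: prepared food → 3.25% → €0.31265
Area rug (5x8) €382.39: household furniture → 3.25% → €12.427675
Stainless water bottle €36.69: all other tangible goods → 3.25% → €1.192425
Wall mirror €71.82: household furniture → 3.25% → €2.33415
Unrounded tax sum = €16.2669 → €16.27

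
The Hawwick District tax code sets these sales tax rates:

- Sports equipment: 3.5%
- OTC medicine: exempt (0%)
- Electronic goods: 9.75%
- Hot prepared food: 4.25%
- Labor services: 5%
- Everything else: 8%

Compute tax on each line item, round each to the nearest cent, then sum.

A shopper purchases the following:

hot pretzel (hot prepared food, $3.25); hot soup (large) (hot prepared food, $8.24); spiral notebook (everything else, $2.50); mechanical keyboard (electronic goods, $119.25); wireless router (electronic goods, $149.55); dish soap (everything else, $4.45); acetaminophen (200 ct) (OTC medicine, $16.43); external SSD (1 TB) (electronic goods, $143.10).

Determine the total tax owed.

$41.21

Hot pretzel $3.25: hot prepared food → 4.25% → $0.14
Hot soup (large) $8.24: hot prepared food → 4.25% → $0.35
Spiral notebook $2.50: everything else → 8% → $0.20
Mechanical keyboard $119.25: electronic goods → 9.75% → $11.63
Wireless router $149.55: electronic goods → 9.75% → $14.58
Dish soap $4.45: everything else → 8% → $0.36
Acetaminophen (200 ct) $16.43: OTC medicine → 0% → $0.00
External SSD (1 TB) $143.10: electronic goods → 9.75% → $13.95
Total tax = $0.14 + $0.35 + $0.20 + $11.63 + $14.58 + $0.36 + $13.95 = $41.21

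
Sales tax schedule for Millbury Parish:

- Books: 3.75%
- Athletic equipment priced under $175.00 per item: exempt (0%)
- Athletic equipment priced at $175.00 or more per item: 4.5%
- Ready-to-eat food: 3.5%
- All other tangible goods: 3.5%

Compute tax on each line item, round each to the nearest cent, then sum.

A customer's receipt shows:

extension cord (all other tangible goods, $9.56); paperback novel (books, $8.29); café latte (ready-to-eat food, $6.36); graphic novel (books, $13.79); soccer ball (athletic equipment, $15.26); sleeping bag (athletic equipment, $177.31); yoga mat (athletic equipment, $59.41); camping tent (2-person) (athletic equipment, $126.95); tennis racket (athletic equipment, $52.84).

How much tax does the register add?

$9.36

Extension cord $9.56: all other tangible goods → 3.5% → $0.33
Paperback novel $8.29: books → 3.75% → $0.31
Café latte $6.36: ready-to-eat food → 3.5% → $0.22
Graphic novel $13.79: books → 3.75% → $0.52
Soccer ball $15.26: athletic equipment, under $175.00 → 0% → $0.00
Sleeping bag $177.31: athletic equipment, $175.00 or more → 4.5% → $7.98
Yoga mat $59.41: athletic equipment, under $175.00 → 0% → $0.00
Camping tent (2-person) $126.95: athletic equipment, under $175.00 → 0% → $0.00
Tennis racket $52.84: athletic equipment, under $175.00 → 0% → $0.00
Total tax = $0.33 + $0.31 + $0.22 + $0.52 + $7.98 = $9.36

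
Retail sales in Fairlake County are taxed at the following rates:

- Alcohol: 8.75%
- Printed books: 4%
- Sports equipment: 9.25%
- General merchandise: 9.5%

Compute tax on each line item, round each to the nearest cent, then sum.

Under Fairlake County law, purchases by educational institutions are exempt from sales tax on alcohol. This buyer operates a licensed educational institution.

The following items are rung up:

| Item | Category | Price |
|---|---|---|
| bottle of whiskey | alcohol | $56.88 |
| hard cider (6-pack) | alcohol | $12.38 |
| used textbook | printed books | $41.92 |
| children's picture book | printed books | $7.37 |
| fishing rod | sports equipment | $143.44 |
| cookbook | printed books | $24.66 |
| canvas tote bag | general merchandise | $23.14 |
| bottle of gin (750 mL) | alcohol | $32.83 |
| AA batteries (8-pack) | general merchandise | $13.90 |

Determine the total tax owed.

$19.75

Bottle of whiskey $56.88: alcohol, buyer-exempt → 0% → $0.00
Hard cider (6-pack) $12.38: alcohol, buyer-exempt → 0% → $0.00
Used textbook $41.92: printed books → 4% → $1.68
Children's picture book $7.37: printed books → 4% → $0.29
Fishing rod $143.44: sports equipment → 9.25% → $13.27
Cookbook $24.66: printed books → 4% → $0.99
Canvas tote bag $23.14: general merchandise → 9.5% → $2.20
Bottle of gin (750 mL) $32.83: alcohol, buyer-exempt → 0% → $0.00
AA batteries (8-pack) $13.90: general merchandise → 9.5% → $1.32
Total tax = $1.68 + $0.29 + $13.27 + $0.99 + $2.20 + $1.32 = $19.75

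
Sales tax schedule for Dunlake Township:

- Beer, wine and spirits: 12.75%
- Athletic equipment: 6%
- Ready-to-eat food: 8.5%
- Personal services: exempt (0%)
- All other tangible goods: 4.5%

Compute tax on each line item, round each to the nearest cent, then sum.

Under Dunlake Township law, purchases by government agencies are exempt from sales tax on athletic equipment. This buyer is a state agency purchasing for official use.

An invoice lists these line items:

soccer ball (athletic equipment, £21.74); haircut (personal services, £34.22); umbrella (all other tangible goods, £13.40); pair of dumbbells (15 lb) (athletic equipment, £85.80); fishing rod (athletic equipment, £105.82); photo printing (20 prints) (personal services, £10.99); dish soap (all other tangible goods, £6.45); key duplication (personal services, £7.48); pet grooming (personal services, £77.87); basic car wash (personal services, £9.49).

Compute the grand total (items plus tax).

£374.15

Soccer ball £21.74: athletic equipment, buyer-exempt → 0% → £0.00
Haircut £34.22: personal services → 0% → £0.00
Umbrella £13.40: all other tangible goods → 4.5% → £0.60
Pair of dumbbells (15 lb) £85.80: athletic equipment, buyer-exempt → 0% → £0.00
Fishing rod £105.82: athletic equipment, buyer-exempt → 0% → £0.00
Photo printing (20 prints) £10.99: personal services → 0% → £0.00
Dish soap £6.45: all other tangible goods → 4.5% → £0.29
Key duplication £7.48: personal services → 0% → £0.00
Pet grooming £77.87: personal services → 0% → £0.00
Basic car wash £9.49: personal services → 0% → £0.00
Subtotal = £373.26; tax = £0.89; total due = £374.15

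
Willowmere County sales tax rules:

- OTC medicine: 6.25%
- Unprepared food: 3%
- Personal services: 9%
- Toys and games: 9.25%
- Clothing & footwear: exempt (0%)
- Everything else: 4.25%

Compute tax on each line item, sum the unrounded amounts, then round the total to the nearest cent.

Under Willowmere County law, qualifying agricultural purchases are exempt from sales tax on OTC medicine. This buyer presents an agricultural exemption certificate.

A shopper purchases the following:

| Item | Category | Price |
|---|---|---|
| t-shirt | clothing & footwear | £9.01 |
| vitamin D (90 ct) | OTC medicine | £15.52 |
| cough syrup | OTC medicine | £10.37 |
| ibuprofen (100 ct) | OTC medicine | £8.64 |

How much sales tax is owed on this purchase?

T-shirt £9.01: clothing & footwear → 0% → £0.00
Vitamin D (90 ct) £15.52: OTC medicine, buyer-exempt → 0% → £0.00
Cough syrup £10.37: OTC medicine, buyer-exempt → 0% → £0.00
Ibuprofen (100 ct) £8.64: OTC medicine, buyer-exempt → 0% → £0.00
Unrounded tax sum = £0.00 → £0.00

£0.00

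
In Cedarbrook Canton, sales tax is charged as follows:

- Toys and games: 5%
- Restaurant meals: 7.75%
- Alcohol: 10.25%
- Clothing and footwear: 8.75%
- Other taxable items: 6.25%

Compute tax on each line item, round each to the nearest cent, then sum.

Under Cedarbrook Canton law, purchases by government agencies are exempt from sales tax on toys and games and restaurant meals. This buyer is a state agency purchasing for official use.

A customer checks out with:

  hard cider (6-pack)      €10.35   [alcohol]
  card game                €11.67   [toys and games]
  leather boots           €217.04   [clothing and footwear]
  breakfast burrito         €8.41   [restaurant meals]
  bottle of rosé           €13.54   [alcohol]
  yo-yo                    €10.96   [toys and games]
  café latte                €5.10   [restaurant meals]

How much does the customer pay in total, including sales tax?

€298.51

Hard cider (6-pack) €10.35: alcohol → 10.25% → €1.06
Card game €11.67: toys and games, buyer-exempt → 0% → €0.00
Leather boots €217.04: clothing and footwear → 8.75% → €18.99
Breakfast burrito €8.41: restaurant meals, buyer-exempt → 0% → €0.00
Bottle of rosé €13.54: alcohol → 10.25% → €1.39
Yo-yo €10.96: toys and games, buyer-exempt → 0% → €0.00
Café latte €5.10: restaurant meals, buyer-exempt → 0% → €0.00
Subtotal = €277.07; tax = €21.44; total due = €298.51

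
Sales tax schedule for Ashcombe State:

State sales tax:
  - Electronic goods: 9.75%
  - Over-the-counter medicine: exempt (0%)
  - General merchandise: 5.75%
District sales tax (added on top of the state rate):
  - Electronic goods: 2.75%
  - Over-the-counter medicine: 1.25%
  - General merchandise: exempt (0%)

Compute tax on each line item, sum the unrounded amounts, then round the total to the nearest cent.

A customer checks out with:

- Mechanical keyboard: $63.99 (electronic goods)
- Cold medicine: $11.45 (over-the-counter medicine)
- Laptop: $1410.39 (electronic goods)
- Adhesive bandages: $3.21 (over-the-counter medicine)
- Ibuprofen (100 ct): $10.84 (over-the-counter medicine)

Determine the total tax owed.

Mechanical keyboard $63.99: electronic goods → 9.75% + 2.75% district = 12.5% → $7.99875
Cold medicine $11.45: over-the-counter medicine → 0% + 1.25% district = 1.25% → $0.143125
Laptop $1410.39: electronic goods → 9.75% + 2.75% district = 12.5% → $176.29875
Adhesive bandages $3.21: over-the-counter medicine → 0% + 1.25% district = 1.25% → $0.040125
Ibuprofen (100 ct) $10.84: over-the-counter medicine → 0% + 1.25% district = 1.25% → $0.1355
Unrounded tax sum = $184.61625 → $184.62

$184.62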